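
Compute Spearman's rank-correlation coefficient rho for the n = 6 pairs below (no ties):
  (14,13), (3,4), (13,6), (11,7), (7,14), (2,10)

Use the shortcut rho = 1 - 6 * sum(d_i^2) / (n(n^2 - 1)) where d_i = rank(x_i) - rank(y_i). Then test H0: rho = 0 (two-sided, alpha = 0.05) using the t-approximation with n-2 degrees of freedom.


Step 1: Rank x and y separately (midranks; no ties here).
rank(x): 14->6, 3->2, 13->5, 11->4, 7->3, 2->1
rank(y): 13->5, 4->1, 6->2, 7->3, 14->6, 10->4
Step 2: d_i = R_x(i) - R_y(i); compute d_i^2.
  (6-5)^2=1, (2-1)^2=1, (5-2)^2=9, (4-3)^2=1, (3-6)^2=9, (1-4)^2=9
sum(d^2) = 30.
Step 3: rho = 1 - 6*30 / (6*(6^2 - 1)) = 1 - 180/210 = 0.142857.
Step 4: Under H0, t = rho * sqrt((n-2)/(1-rho^2)) = 0.2887 ~ t(4).
Step 5: Two-sided p-value from the t-distribution with 4 df = 0.787172.
Step 6: alpha = 0.05. fail to reject H0.

rho = 0.1429, p = 0.787172, fail to reject H0 at alpha = 0.05.


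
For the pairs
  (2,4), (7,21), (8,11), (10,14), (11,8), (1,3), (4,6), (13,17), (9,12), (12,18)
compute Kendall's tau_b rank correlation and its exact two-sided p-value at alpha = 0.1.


Step 1: Enumerate the 45 unordered pairs (i,j) with i<j and classify each by sign(x_j-x_i) * sign(y_j-y_i).
  (1,2):dx=+5,dy=+17->C; (1,3):dx=+6,dy=+7->C; (1,4):dx=+8,dy=+10->C; (1,5):dx=+9,dy=+4->C
  (1,6):dx=-1,dy=-1->C; (1,7):dx=+2,dy=+2->C; (1,8):dx=+11,dy=+13->C; (1,9):dx=+7,dy=+8->C
  (1,10):dx=+10,dy=+14->C; (2,3):dx=+1,dy=-10->D; (2,4):dx=+3,dy=-7->D; (2,5):dx=+4,dy=-13->D
  (2,6):dx=-6,dy=-18->C; (2,7):dx=-3,dy=-15->C; (2,8):dx=+6,dy=-4->D; (2,9):dx=+2,dy=-9->D
  (2,10):dx=+5,dy=-3->D; (3,4):dx=+2,dy=+3->C; (3,5):dx=+3,dy=-3->D; (3,6):dx=-7,dy=-8->C
  (3,7):dx=-4,dy=-5->C; (3,8):dx=+5,dy=+6->C; (3,9):dx=+1,dy=+1->C; (3,10):dx=+4,dy=+7->C
  (4,5):dx=+1,dy=-6->D; (4,6):dx=-9,dy=-11->C; (4,7):dx=-6,dy=-8->C; (4,8):dx=+3,dy=+3->C
  (4,9):dx=-1,dy=-2->C; (4,10):dx=+2,dy=+4->C; (5,6):dx=-10,dy=-5->C; (5,7):dx=-7,dy=-2->C
  (5,8):dx=+2,dy=+9->C; (5,9):dx=-2,dy=+4->D; (5,10):dx=+1,dy=+10->C; (6,7):dx=+3,dy=+3->C
  (6,8):dx=+12,dy=+14->C; (6,9):dx=+8,dy=+9->C; (6,10):dx=+11,dy=+15->C; (7,8):dx=+9,dy=+11->C
  (7,9):dx=+5,dy=+6->C; (7,10):dx=+8,dy=+12->C; (8,9):dx=-4,dy=-5->C; (8,10):dx=-1,dy=+1->D
  (9,10):dx=+3,dy=+6->C
Step 2: C = 35, D = 10, total pairs = 45.
Step 3: tau = (C - D)/(n(n-1)/2) = (35 - 10)/45 = 0.555556.
Step 4: Exact two-sided p-value (enumerate n! = 3628800 permutations of y under H0): p = 0.028609.
Step 5: alpha = 0.1. reject H0.

tau_b = 0.5556 (C=35, D=10), p = 0.028609, reject H0.


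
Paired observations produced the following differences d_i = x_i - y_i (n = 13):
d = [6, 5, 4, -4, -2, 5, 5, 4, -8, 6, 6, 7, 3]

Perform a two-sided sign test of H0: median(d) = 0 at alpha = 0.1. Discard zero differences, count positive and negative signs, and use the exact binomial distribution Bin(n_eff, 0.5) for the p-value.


Step 1: Discard zero differences. Original n = 13; n_eff = number of nonzero differences = 13.
Nonzero differences (with sign): +6, +5, +4, -4, -2, +5, +5, +4, -8, +6, +6, +7, +3
Step 2: Count signs: positive = 10, negative = 3.
Step 3: Under H0: P(positive) = 0.5, so the number of positives S ~ Bin(13, 0.5).
Step 4: Two-sided exact p-value = sum of Bin(13,0.5) probabilities at or below the observed probability = 0.092285.
Step 5: alpha = 0.1. reject H0.

n_eff = 13, pos = 10, neg = 3, p = 0.092285, reject H0.


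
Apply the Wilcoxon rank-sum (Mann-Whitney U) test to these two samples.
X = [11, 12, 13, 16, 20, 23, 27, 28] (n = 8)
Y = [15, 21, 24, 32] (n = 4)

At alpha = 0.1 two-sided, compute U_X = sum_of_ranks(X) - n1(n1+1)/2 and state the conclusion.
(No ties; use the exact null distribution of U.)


Step 1: Combine and sort all 12 observations; assign midranks.
sorted (value, group): (11,X), (12,X), (13,X), (15,Y), (16,X), (20,X), (21,Y), (23,X), (24,Y), (27,X), (28,X), (32,Y)
ranks: 11->1, 12->2, 13->3, 15->4, 16->5, 20->6, 21->7, 23->8, 24->9, 27->10, 28->11, 32->12
Step 2: Rank sum for X: R1 = 1 + 2 + 3 + 5 + 6 + 8 + 10 + 11 = 46.
Step 3: U_X = R1 - n1(n1+1)/2 = 46 - 8*9/2 = 46 - 36 = 10.
       U_Y = n1*n2 - U_X = 32 - 10 = 22.
Step 4: No ties, so the exact null distribution of U (based on enumerating the C(12,8) = 495 equally likely rank assignments) gives the two-sided p-value.
Step 5: p-value = 0.367677; compare to alpha = 0.1. fail to reject H0.

U_X = 10, p = 0.367677, fail to reject H0 at alpha = 0.1.


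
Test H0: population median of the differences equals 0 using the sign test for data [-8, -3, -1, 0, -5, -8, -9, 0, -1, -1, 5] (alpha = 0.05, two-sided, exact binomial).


Step 1: Discard zero differences. Original n = 11; n_eff = number of nonzero differences = 9.
Nonzero differences (with sign): -8, -3, -1, -5, -8, -9, -1, -1, +5
Step 2: Count signs: positive = 1, negative = 8.
Step 3: Under H0: P(positive) = 0.5, so the number of positives S ~ Bin(9, 0.5).
Step 4: Two-sided exact p-value = sum of Bin(9,0.5) probabilities at or below the observed probability = 0.039062.
Step 5: alpha = 0.05. reject H0.

n_eff = 9, pos = 1, neg = 8, p = 0.039062, reject H0.


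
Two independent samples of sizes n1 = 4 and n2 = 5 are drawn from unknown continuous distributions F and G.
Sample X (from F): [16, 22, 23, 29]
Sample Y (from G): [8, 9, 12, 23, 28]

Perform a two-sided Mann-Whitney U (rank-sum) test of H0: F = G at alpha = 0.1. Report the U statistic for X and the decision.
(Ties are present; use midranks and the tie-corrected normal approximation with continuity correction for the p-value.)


Step 1: Combine and sort all 9 observations; assign midranks.
sorted (value, group): (8,Y), (9,Y), (12,Y), (16,X), (22,X), (23,X), (23,Y), (28,Y), (29,X)
ranks: 8->1, 9->2, 12->3, 16->4, 22->5, 23->6.5, 23->6.5, 28->8, 29->9
Step 2: Rank sum for X: R1 = 4 + 5 + 6.5 + 9 = 24.5.
Step 3: U_X = R1 - n1(n1+1)/2 = 24.5 - 4*5/2 = 24.5 - 10 = 14.5.
       U_Y = n1*n2 - U_X = 20 - 14.5 = 5.5.
Step 4: Ties are present, so use the tie-corrected normal approximation (with continuity correction) for the p-value.
Step 5: p-value = 0.325163; compare to alpha = 0.1. fail to reject H0.

U_X = 14.5, p = 0.325163, fail to reject H0 at alpha = 0.1.


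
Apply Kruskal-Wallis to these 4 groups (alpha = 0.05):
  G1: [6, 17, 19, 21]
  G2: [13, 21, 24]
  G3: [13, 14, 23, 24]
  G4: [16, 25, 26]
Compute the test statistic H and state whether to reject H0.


Step 1: Combine all N = 14 observations and assign midranks.
sorted (value, group, rank): (6,G1,1), (13,G2,2.5), (13,G3,2.5), (14,G3,4), (16,G4,5), (17,G1,6), (19,G1,7), (21,G1,8.5), (21,G2,8.5), (23,G3,10), (24,G2,11.5), (24,G3,11.5), (25,G4,13), (26,G4,14)
Step 2: Sum ranks within each group.
R_1 = 22.5 (n_1 = 4)
R_2 = 22.5 (n_2 = 3)
R_3 = 28 (n_3 = 4)
R_4 = 32 (n_4 = 3)
Step 3: H = 12/(N(N+1)) * sum(R_i^2/n_i) - 3(N+1)
     = 12/(14*15) * (22.5^2/4 + 22.5^2/3 + 28^2/4 + 32^2/3) - 3*15
     = 0.057143 * 832.646 - 45
     = 2.579762.
Step 4: Ties present; correction factor C = 1 - 18/(14^3 - 14) = 0.993407. Corrected H = 2.579762 / 0.993407 = 2.596884.
Step 5: Under H0, H ~ chi^2(3); p-value = 0.458036.
Step 6: alpha = 0.05. fail to reject H0.

H = 2.5969, df = 3, p = 0.458036, fail to reject H0.


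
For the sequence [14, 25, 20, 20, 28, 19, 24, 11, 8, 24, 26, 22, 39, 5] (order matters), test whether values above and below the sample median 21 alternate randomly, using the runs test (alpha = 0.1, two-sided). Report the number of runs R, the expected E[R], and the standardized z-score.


Step 1: Compute median = 21; label A = above, B = below.
Labels in order: BABBABABBAAAAB  (n_A = 7, n_B = 7)
Step 2: Count runs R = 9.
Step 3: Under H0 (random ordering), E[R] = 2*n_A*n_B/(n_A+n_B) + 1 = 2*7*7/14 + 1 = 8.0000.
        Var[R] = 2*n_A*n_B*(2*n_A*n_B - n_A - n_B) / ((n_A+n_B)^2 * (n_A+n_B-1)) = 8232/2548 = 3.2308.
        SD[R] = 1.7974.
Step 4: Continuity-corrected z = (R - 0.5 - E[R]) / SD[R] = (9 - 0.5 - 8.0000) / 1.7974 = 0.2782.
Step 5: Two-sided p-value via normal approximation = 2*(1 - Phi(|z|)) = 0.780879.
Step 6: alpha = 0.1. fail to reject H0.

R = 9, z = 0.2782, p = 0.780879, fail to reject H0.


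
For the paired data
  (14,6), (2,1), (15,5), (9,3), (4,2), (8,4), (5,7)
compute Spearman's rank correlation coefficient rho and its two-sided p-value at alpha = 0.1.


Step 1: Rank x and y separately (midranks; no ties here).
rank(x): 14->6, 2->1, 15->7, 9->5, 4->2, 8->4, 5->3
rank(y): 6->6, 1->1, 5->5, 3->3, 2->2, 4->4, 7->7
Step 2: d_i = R_x(i) - R_y(i); compute d_i^2.
  (6-6)^2=0, (1-1)^2=0, (7-5)^2=4, (5-3)^2=4, (2-2)^2=0, (4-4)^2=0, (3-7)^2=16
sum(d^2) = 24.
Step 3: rho = 1 - 6*24 / (7*(7^2 - 1)) = 1 - 144/336 = 0.571429.
Step 4: Under H0, t = rho * sqrt((n-2)/(1-rho^2)) = 1.5570 ~ t(5).
Step 5: Two-sided p-value from the t-distribution with 5 df = 0.180202.
Step 6: alpha = 0.1. fail to reject H0.

rho = 0.5714, p = 0.180202, fail to reject H0 at alpha = 0.1.


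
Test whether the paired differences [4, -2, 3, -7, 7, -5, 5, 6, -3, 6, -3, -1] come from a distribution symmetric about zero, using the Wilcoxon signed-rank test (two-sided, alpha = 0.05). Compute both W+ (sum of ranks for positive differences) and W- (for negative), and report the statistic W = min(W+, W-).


Step 1: Drop any zero differences (none here) and take |d_i|.
|d| = [4, 2, 3, 7, 7, 5, 5, 6, 3, 6, 3, 1]
Step 2: Midrank |d_i| (ties get averaged ranks).
ranks: |4|->6, |2|->2, |3|->4, |7|->11.5, |7|->11.5, |5|->7.5, |5|->7.5, |6|->9.5, |3|->4, |6|->9.5, |3|->4, |1|->1
Step 3: Attach original signs; sum ranks with positive sign and with negative sign.
W+ = 6 + 4 + 11.5 + 7.5 + 9.5 + 9.5 = 48
W- = 2 + 11.5 + 7.5 + 4 + 4 + 1 = 30
(Check: W+ + W- = 78 should equal n(n+1)/2 = 78.)
Step 4: Test statistic W = min(W+, W-) = 30.
Step 5: Ties in |d|, so use the tie-corrected normal approximation.
        E[W] = n(n+1)/4 = 12*13/4 = 39.
        Tie groups: |d|=3 (t=3), |d|=5 (t=2), |d|=6 (t=2), |d|=7 (t=2); sum(t^3 - t) = 42.
        Var[W] = n(n+1)(2n+1)/24 - sum(t^3-t)/48 = 3900/24 - 42/48 = 161.625.
        z = (W - E[W]) / sqrt(Var[W]) = (30 - 39) / 12.7132 = -0.7079.
        Two-sided p = 2*Phi(z) = 0.478991.
Step 6: alpha = 0.05. fail to reject H0.

W+ = 48, W- = 30, W = min = 30, p = 0.478991, fail to reject H0.


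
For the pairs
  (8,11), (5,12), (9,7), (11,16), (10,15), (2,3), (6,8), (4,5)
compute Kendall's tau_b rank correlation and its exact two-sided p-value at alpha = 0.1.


Step 1: Enumerate the 28 unordered pairs (i,j) with i<j and classify each by sign(x_j-x_i) * sign(y_j-y_i).
  (1,2):dx=-3,dy=+1->D; (1,3):dx=+1,dy=-4->D; (1,4):dx=+3,dy=+5->C; (1,5):dx=+2,dy=+4->C
  (1,6):dx=-6,dy=-8->C; (1,7):dx=-2,dy=-3->C; (1,8):dx=-4,dy=-6->C; (2,3):dx=+4,dy=-5->D
  (2,4):dx=+6,dy=+4->C; (2,5):dx=+5,dy=+3->C; (2,6):dx=-3,dy=-9->C; (2,7):dx=+1,dy=-4->D
  (2,8):dx=-1,dy=-7->C; (3,4):dx=+2,dy=+9->C; (3,5):dx=+1,dy=+8->C; (3,6):dx=-7,dy=-4->C
  (3,7):dx=-3,dy=+1->D; (3,8):dx=-5,dy=-2->C; (4,5):dx=-1,dy=-1->C; (4,6):dx=-9,dy=-13->C
  (4,7):dx=-5,dy=-8->C; (4,8):dx=-7,dy=-11->C; (5,6):dx=-8,dy=-12->C; (5,7):dx=-4,dy=-7->C
  (5,8):dx=-6,dy=-10->C; (6,7):dx=+4,dy=+5->C; (6,8):dx=+2,dy=+2->C; (7,8):dx=-2,dy=-3->C
Step 2: C = 23, D = 5, total pairs = 28.
Step 3: tau = (C - D)/(n(n-1)/2) = (23 - 5)/28 = 0.642857.
Step 4: Exact two-sided p-value (enumerate n! = 40320 permutations of y under H0): p = 0.031151.
Step 5: alpha = 0.1. reject H0.

tau_b = 0.6429 (C=23, D=5), p = 0.031151, reject H0.


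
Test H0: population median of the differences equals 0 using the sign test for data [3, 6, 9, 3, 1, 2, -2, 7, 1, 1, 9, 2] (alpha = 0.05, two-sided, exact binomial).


Step 1: Discard zero differences. Original n = 12; n_eff = number of nonzero differences = 12.
Nonzero differences (with sign): +3, +6, +9, +3, +1, +2, -2, +7, +1, +1, +9, +2
Step 2: Count signs: positive = 11, negative = 1.
Step 3: Under H0: P(positive) = 0.5, so the number of positives S ~ Bin(12, 0.5).
Step 4: Two-sided exact p-value = sum of Bin(12,0.5) probabilities at or below the observed probability = 0.006348.
Step 5: alpha = 0.05. reject H0.

n_eff = 12, pos = 11, neg = 1, p = 0.006348, reject H0.


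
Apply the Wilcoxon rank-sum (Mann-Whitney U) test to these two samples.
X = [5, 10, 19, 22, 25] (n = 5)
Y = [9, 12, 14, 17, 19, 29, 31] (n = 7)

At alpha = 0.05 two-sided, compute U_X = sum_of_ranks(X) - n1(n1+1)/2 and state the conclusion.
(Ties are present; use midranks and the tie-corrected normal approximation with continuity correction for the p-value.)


Step 1: Combine and sort all 12 observations; assign midranks.
sorted (value, group): (5,X), (9,Y), (10,X), (12,Y), (14,Y), (17,Y), (19,X), (19,Y), (22,X), (25,X), (29,Y), (31,Y)
ranks: 5->1, 9->2, 10->3, 12->4, 14->5, 17->6, 19->7.5, 19->7.5, 22->9, 25->10, 29->11, 31->12
Step 2: Rank sum for X: R1 = 1 + 3 + 7.5 + 9 + 10 = 30.5.
Step 3: U_X = R1 - n1(n1+1)/2 = 30.5 - 5*6/2 = 30.5 - 15 = 15.5.
       U_Y = n1*n2 - U_X = 35 - 15.5 = 19.5.
Step 4: Ties are present, so use the tie-corrected normal approximation (with continuity correction) for the p-value.
Step 5: p-value = 0.807210; compare to alpha = 0.05. fail to reject H0.

U_X = 15.5, p = 0.807210, fail to reject H0 at alpha = 0.05.


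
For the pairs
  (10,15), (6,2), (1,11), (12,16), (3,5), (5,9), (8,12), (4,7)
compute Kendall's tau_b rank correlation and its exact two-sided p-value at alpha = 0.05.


Step 1: Enumerate the 28 unordered pairs (i,j) with i<j and classify each by sign(x_j-x_i) * sign(y_j-y_i).
  (1,2):dx=-4,dy=-13->C; (1,3):dx=-9,dy=-4->C; (1,4):dx=+2,dy=+1->C; (1,5):dx=-7,dy=-10->C
  (1,6):dx=-5,dy=-6->C; (1,7):dx=-2,dy=-3->C; (1,8):dx=-6,dy=-8->C; (2,3):dx=-5,dy=+9->D
  (2,4):dx=+6,dy=+14->C; (2,5):dx=-3,dy=+3->D; (2,6):dx=-1,dy=+7->D; (2,7):dx=+2,dy=+10->C
  (2,8):dx=-2,dy=+5->D; (3,4):dx=+11,dy=+5->C; (3,5):dx=+2,dy=-6->D; (3,6):dx=+4,dy=-2->D
  (3,7):dx=+7,dy=+1->C; (3,8):dx=+3,dy=-4->D; (4,5):dx=-9,dy=-11->C; (4,6):dx=-7,dy=-7->C
  (4,7):dx=-4,dy=-4->C; (4,8):dx=-8,dy=-9->C; (5,6):dx=+2,dy=+4->C; (5,7):dx=+5,dy=+7->C
  (5,8):dx=+1,dy=+2->C; (6,7):dx=+3,dy=+3->C; (6,8):dx=-1,dy=-2->C; (7,8):dx=-4,dy=-5->C
Step 2: C = 21, D = 7, total pairs = 28.
Step 3: tau = (C - D)/(n(n-1)/2) = (21 - 7)/28 = 0.500000.
Step 4: Exact two-sided p-value (enumerate n! = 40320 permutations of y under H0): p = 0.108681.
Step 5: alpha = 0.05. fail to reject H0.

tau_b = 0.5000 (C=21, D=7), p = 0.108681, fail to reject H0.


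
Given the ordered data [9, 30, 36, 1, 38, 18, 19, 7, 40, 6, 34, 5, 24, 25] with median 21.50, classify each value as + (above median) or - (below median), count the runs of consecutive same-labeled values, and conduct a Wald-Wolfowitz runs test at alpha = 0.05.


Step 1: Compute median = 21.50; label A = above, B = below.
Labels in order: BAABABBBABABAA  (n_A = 7, n_B = 7)
Step 2: Count runs R = 10.
Step 3: Under H0 (random ordering), E[R] = 2*n_A*n_B/(n_A+n_B) + 1 = 2*7*7/14 + 1 = 8.0000.
        Var[R] = 2*n_A*n_B*(2*n_A*n_B - n_A - n_B) / ((n_A+n_B)^2 * (n_A+n_B-1)) = 8232/2548 = 3.2308.
        SD[R] = 1.7974.
Step 4: Continuity-corrected z = (R - 0.5 - E[R]) / SD[R] = (10 - 0.5 - 8.0000) / 1.7974 = 0.8345.
Step 5: Two-sided p-value via normal approximation = 2*(1 - Phi(|z|)) = 0.403986.
Step 6: alpha = 0.05. fail to reject H0.

R = 10, z = 0.8345, p = 0.403986, fail to reject H0.


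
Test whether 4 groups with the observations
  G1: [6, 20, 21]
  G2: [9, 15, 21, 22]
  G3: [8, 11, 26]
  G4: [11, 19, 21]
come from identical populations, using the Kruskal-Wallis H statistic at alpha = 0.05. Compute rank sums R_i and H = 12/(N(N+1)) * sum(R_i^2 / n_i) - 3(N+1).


Step 1: Combine all N = 13 observations and assign midranks.
sorted (value, group, rank): (6,G1,1), (8,G3,2), (9,G2,3), (11,G3,4.5), (11,G4,4.5), (15,G2,6), (19,G4,7), (20,G1,8), (21,G1,10), (21,G2,10), (21,G4,10), (22,G2,12), (26,G3,13)
Step 2: Sum ranks within each group.
R_1 = 19 (n_1 = 3)
R_2 = 31 (n_2 = 4)
R_3 = 19.5 (n_3 = 3)
R_4 = 21.5 (n_4 = 3)
Step 3: H = 12/(N(N+1)) * sum(R_i^2/n_i) - 3(N+1)
     = 12/(13*14) * (19^2/3 + 31^2/4 + 19.5^2/3 + 21.5^2/3) - 3*14
     = 0.065934 * 641.417 - 42
     = 0.291209.
Step 4: Ties present; correction factor C = 1 - 30/(13^3 - 13) = 0.986264. Corrected H = 0.291209 / 0.986264 = 0.295265.
Step 5: Under H0, H ~ chi^2(3); p-value = 0.960917.
Step 6: alpha = 0.05. fail to reject H0.

H = 0.2953, df = 3, p = 0.960917, fail to reject H0.


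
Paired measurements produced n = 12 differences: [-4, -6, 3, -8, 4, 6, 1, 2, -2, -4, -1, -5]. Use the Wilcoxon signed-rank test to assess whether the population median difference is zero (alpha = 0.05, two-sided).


Step 1: Drop any zero differences (none here) and take |d_i|.
|d| = [4, 6, 3, 8, 4, 6, 1, 2, 2, 4, 1, 5]
Step 2: Midrank |d_i| (ties get averaged ranks).
ranks: |4|->7, |6|->10.5, |3|->5, |8|->12, |4|->7, |6|->10.5, |1|->1.5, |2|->3.5, |2|->3.5, |4|->7, |1|->1.5, |5|->9
Step 3: Attach original signs; sum ranks with positive sign and with negative sign.
W+ = 5 + 7 + 10.5 + 1.5 + 3.5 = 27.5
W- = 7 + 10.5 + 12 + 3.5 + 7 + 1.5 + 9 = 50.5
(Check: W+ + W- = 78 should equal n(n+1)/2 = 78.)
Step 4: Test statistic W = min(W+, W-) = 27.5.
Step 5: Ties in |d|, so use the tie-corrected normal approximation.
        E[W] = n(n+1)/4 = 12*13/4 = 39.
        Tie groups: |d|=1 (t=2), |d|=2 (t=2), |d|=4 (t=3), |d|=6 (t=2); sum(t^3 - t) = 42.
        Var[W] = n(n+1)(2n+1)/24 - sum(t^3-t)/48 = 3900/24 - 42/48 = 161.625.
        z = (W - E[W]) / sqrt(Var[W]) = (27.5 - 39) / 12.7132 = -0.9046.
        Two-sided p = 2*Phi(z) = 0.365692.
Step 6: alpha = 0.05. fail to reject H0.

W+ = 27.5, W- = 50.5, W = min = 27.5, p = 0.365692, fail to reject H0.


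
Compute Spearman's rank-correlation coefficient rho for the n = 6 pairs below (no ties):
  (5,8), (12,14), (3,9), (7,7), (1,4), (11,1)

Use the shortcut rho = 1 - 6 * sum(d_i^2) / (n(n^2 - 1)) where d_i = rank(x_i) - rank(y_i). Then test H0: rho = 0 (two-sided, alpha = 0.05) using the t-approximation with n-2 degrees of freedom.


Step 1: Rank x and y separately (midranks; no ties here).
rank(x): 5->3, 12->6, 3->2, 7->4, 1->1, 11->5
rank(y): 8->4, 14->6, 9->5, 7->3, 4->2, 1->1
Step 2: d_i = R_x(i) - R_y(i); compute d_i^2.
  (3-4)^2=1, (6-6)^2=0, (2-5)^2=9, (4-3)^2=1, (1-2)^2=1, (5-1)^2=16
sum(d^2) = 28.
Step 3: rho = 1 - 6*28 / (6*(6^2 - 1)) = 1 - 168/210 = 0.200000.
Step 4: Under H0, t = rho * sqrt((n-2)/(1-rho^2)) = 0.4082 ~ t(4).
Step 5: Two-sided p-value from the t-distribution with 4 df = 0.704000.
Step 6: alpha = 0.05. fail to reject H0.

rho = 0.2000, p = 0.704000, fail to reject H0 at alpha = 0.05.


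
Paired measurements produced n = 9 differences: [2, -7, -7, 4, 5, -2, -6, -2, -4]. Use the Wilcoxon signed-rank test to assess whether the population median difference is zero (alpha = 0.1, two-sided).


Step 1: Drop any zero differences (none here) and take |d_i|.
|d| = [2, 7, 7, 4, 5, 2, 6, 2, 4]
Step 2: Midrank |d_i| (ties get averaged ranks).
ranks: |2|->2, |7|->8.5, |7|->8.5, |4|->4.5, |5|->6, |2|->2, |6|->7, |2|->2, |4|->4.5
Step 3: Attach original signs; sum ranks with positive sign and with negative sign.
W+ = 2 + 4.5 + 6 = 12.5
W- = 8.5 + 8.5 + 2 + 7 + 2 + 4.5 = 32.5
(Check: W+ + W- = 45 should equal n(n+1)/2 = 45.)
Step 4: Test statistic W = min(W+, W-) = 12.5.
Step 5: Ties in |d|, so use the tie-corrected normal approximation.
        E[W] = n(n+1)/4 = 9*10/4 = 22.5.
        Tie groups: |d|=2 (t=3), |d|=4 (t=2), |d|=7 (t=2); sum(t^3 - t) = 36.
        Var[W] = n(n+1)(2n+1)/24 - sum(t^3-t)/48 = 1710/24 - 36/48 = 70.5.
        z = (W - E[W]) / sqrt(Var[W]) = (12.5 - 22.5) / 8.3964 = -1.1910.
        Two-sided p = 2*Phi(z) = 0.233660.
Step 6: alpha = 0.1. fail to reject H0.

W+ = 12.5, W- = 32.5, W = min = 12.5, p = 0.233660, fail to reject H0.


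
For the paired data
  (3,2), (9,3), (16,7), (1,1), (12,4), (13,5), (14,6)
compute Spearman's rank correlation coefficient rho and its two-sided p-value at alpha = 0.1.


Step 1: Rank x and y separately (midranks; no ties here).
rank(x): 3->2, 9->3, 16->7, 1->1, 12->4, 13->5, 14->6
rank(y): 2->2, 3->3, 7->7, 1->1, 4->4, 5->5, 6->6
Step 2: d_i = R_x(i) - R_y(i); compute d_i^2.
  (2-2)^2=0, (3-3)^2=0, (7-7)^2=0, (1-1)^2=0, (4-4)^2=0, (5-5)^2=0, (6-6)^2=0
sum(d^2) = 0.
Step 3: rho = 1 - 6*0 / (7*(7^2 - 1)) = 1 - 0/336 = 1.000000.
Step 5: Two-sided p-value from the t-distribution with 5 df = 0.000000.
Step 6: alpha = 0.1. reject H0.

rho = 1.0000, p = 0.000000, reject H0 at alpha = 0.1.


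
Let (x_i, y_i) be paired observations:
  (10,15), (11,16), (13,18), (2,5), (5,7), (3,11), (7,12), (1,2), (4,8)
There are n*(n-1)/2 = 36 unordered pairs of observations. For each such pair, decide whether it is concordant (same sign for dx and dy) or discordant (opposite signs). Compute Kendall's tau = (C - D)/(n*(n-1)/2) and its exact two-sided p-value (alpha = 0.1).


Step 1: Enumerate the 36 unordered pairs (i,j) with i<j and classify each by sign(x_j-x_i) * sign(y_j-y_i).
  (1,2):dx=+1,dy=+1->C; (1,3):dx=+3,dy=+3->C; (1,4):dx=-8,dy=-10->C; (1,5):dx=-5,dy=-8->C
  (1,6):dx=-7,dy=-4->C; (1,7):dx=-3,dy=-3->C; (1,8):dx=-9,dy=-13->C; (1,9):dx=-6,dy=-7->C
  (2,3):dx=+2,dy=+2->C; (2,4):dx=-9,dy=-11->C; (2,5):dx=-6,dy=-9->C; (2,6):dx=-8,dy=-5->C
  (2,7):dx=-4,dy=-4->C; (2,8):dx=-10,dy=-14->C; (2,9):dx=-7,dy=-8->C; (3,4):dx=-11,dy=-13->C
  (3,5):dx=-8,dy=-11->C; (3,6):dx=-10,dy=-7->C; (3,7):dx=-6,dy=-6->C; (3,8):dx=-12,dy=-16->C
  (3,9):dx=-9,dy=-10->C; (4,5):dx=+3,dy=+2->C; (4,6):dx=+1,dy=+6->C; (4,7):dx=+5,dy=+7->C
  (4,8):dx=-1,dy=-3->C; (4,9):dx=+2,dy=+3->C; (5,6):dx=-2,dy=+4->D; (5,7):dx=+2,dy=+5->C
  (5,8):dx=-4,dy=-5->C; (5,9):dx=-1,dy=+1->D; (6,7):dx=+4,dy=+1->C; (6,8):dx=-2,dy=-9->C
  (6,9):dx=+1,dy=-3->D; (7,8):dx=-6,dy=-10->C; (7,9):dx=-3,dy=-4->C; (8,9):dx=+3,dy=+6->C
Step 2: C = 33, D = 3, total pairs = 36.
Step 3: tau = (C - D)/(n(n-1)/2) = (33 - 3)/36 = 0.833333.
Step 4: Exact two-sided p-value (enumerate n! = 362880 permutations of y under H0): p = 0.000854.
Step 5: alpha = 0.1. reject H0.

tau_b = 0.8333 (C=33, D=3), p = 0.000854, reject H0.


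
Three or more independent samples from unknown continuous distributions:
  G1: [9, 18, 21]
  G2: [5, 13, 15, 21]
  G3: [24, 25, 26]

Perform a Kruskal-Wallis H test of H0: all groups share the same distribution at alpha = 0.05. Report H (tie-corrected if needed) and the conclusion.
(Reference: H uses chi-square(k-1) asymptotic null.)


Step 1: Combine all N = 10 observations and assign midranks.
sorted (value, group, rank): (5,G2,1), (9,G1,2), (13,G2,3), (15,G2,4), (18,G1,5), (21,G1,6.5), (21,G2,6.5), (24,G3,8), (25,G3,9), (26,G3,10)
Step 2: Sum ranks within each group.
R_1 = 13.5 (n_1 = 3)
R_2 = 14.5 (n_2 = 4)
R_3 = 27 (n_3 = 3)
Step 3: H = 12/(N(N+1)) * sum(R_i^2/n_i) - 3(N+1)
     = 12/(10*11) * (13.5^2/3 + 14.5^2/4 + 27^2/3) - 3*11
     = 0.109091 * 356.312 - 33
     = 5.870455.
Step 4: Ties present; correction factor C = 1 - 6/(10^3 - 10) = 0.993939. Corrected H = 5.870455 / 0.993939 = 5.906250.
Step 5: Under H0, H ~ chi^2(2); p-value = 0.052176.
Step 6: alpha = 0.05. fail to reject H0.

H = 5.9062, df = 2, p = 0.052176, fail to reject H0.


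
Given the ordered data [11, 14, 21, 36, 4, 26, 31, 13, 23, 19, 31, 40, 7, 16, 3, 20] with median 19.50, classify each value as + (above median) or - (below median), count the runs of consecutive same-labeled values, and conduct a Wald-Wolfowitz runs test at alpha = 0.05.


Step 1: Compute median = 19.50; label A = above, B = below.
Labels in order: BBAABAABABAABBBA  (n_A = 8, n_B = 8)
Step 2: Count runs R = 10.
Step 3: Under H0 (random ordering), E[R] = 2*n_A*n_B/(n_A+n_B) + 1 = 2*8*8/16 + 1 = 9.0000.
        Var[R] = 2*n_A*n_B*(2*n_A*n_B - n_A - n_B) / ((n_A+n_B)^2 * (n_A+n_B-1)) = 14336/3840 = 3.7333.
        SD[R] = 1.9322.
Step 4: Continuity-corrected z = (R - 0.5 - E[R]) / SD[R] = (10 - 0.5 - 9.0000) / 1.9322 = 0.2588.
Step 5: Two-sided p-value via normal approximation = 2*(1 - Phi(|z|)) = 0.795809.
Step 6: alpha = 0.05. fail to reject H0.

R = 10, z = 0.2588, p = 0.795809, fail to reject H0.


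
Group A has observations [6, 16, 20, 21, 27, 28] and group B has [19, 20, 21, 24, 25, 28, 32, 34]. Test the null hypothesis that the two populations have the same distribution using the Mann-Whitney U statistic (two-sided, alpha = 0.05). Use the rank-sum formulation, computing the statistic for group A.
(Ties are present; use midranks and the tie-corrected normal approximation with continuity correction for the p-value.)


Step 1: Combine and sort all 14 observations; assign midranks.
sorted (value, group): (6,X), (16,X), (19,Y), (20,X), (20,Y), (21,X), (21,Y), (24,Y), (25,Y), (27,X), (28,X), (28,Y), (32,Y), (34,Y)
ranks: 6->1, 16->2, 19->3, 20->4.5, 20->4.5, 21->6.5, 21->6.5, 24->8, 25->9, 27->10, 28->11.5, 28->11.5, 32->13, 34->14
Step 2: Rank sum for X: R1 = 1 + 2 + 4.5 + 6.5 + 10 + 11.5 = 35.5.
Step 3: U_X = R1 - n1(n1+1)/2 = 35.5 - 6*7/2 = 35.5 - 21 = 14.5.
       U_Y = n1*n2 - U_X = 48 - 14.5 = 33.5.
Step 4: Ties are present, so use the tie-corrected normal approximation (with continuity correction) for the p-value.
Step 5: p-value = 0.243718; compare to alpha = 0.05. fail to reject H0.

U_X = 14.5, p = 0.243718, fail to reject H0 at alpha = 0.05.


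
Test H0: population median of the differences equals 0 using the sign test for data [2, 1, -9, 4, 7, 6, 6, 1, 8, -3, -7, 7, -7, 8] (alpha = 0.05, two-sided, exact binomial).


Step 1: Discard zero differences. Original n = 14; n_eff = number of nonzero differences = 14.
Nonzero differences (with sign): +2, +1, -9, +4, +7, +6, +6, +1, +8, -3, -7, +7, -7, +8
Step 2: Count signs: positive = 10, negative = 4.
Step 3: Under H0: P(positive) = 0.5, so the number of positives S ~ Bin(14, 0.5).
Step 4: Two-sided exact p-value = sum of Bin(14,0.5) probabilities at or below the observed probability = 0.179565.
Step 5: alpha = 0.05. fail to reject H0.

n_eff = 14, pos = 10, neg = 4, p = 0.179565, fail to reject H0.


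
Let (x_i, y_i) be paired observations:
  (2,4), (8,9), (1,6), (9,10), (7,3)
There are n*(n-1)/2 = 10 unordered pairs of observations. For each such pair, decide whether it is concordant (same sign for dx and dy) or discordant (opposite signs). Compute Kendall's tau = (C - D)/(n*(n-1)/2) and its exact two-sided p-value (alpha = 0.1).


Step 1: Enumerate the 10 unordered pairs (i,j) with i<j and classify each by sign(x_j-x_i) * sign(y_j-y_i).
  (1,2):dx=+6,dy=+5->C; (1,3):dx=-1,dy=+2->D; (1,4):dx=+7,dy=+6->C; (1,5):dx=+5,dy=-1->D
  (2,3):dx=-7,dy=-3->C; (2,4):dx=+1,dy=+1->C; (2,5):dx=-1,dy=-6->C; (3,4):dx=+8,dy=+4->C
  (3,5):dx=+6,dy=-3->D; (4,5):dx=-2,dy=-7->C
Step 2: C = 7, D = 3, total pairs = 10.
Step 3: tau = (C - D)/(n(n-1)/2) = (7 - 3)/10 = 0.400000.
Step 4: Exact two-sided p-value (enumerate n! = 120 permutations of y under H0): p = 0.483333.
Step 5: alpha = 0.1. fail to reject H0.

tau_b = 0.4000 (C=7, D=3), p = 0.483333, fail to reject H0.


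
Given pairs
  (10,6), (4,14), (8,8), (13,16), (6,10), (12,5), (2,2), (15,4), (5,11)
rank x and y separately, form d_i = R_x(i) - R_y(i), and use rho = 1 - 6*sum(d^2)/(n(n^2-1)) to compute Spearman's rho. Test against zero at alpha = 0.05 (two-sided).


Step 1: Rank x and y separately (midranks; no ties here).
rank(x): 10->6, 4->2, 8->5, 13->8, 6->4, 12->7, 2->1, 15->9, 5->3
rank(y): 6->4, 14->8, 8->5, 16->9, 10->6, 5->3, 2->1, 4->2, 11->7
Step 2: d_i = R_x(i) - R_y(i); compute d_i^2.
  (6-4)^2=4, (2-8)^2=36, (5-5)^2=0, (8-9)^2=1, (4-6)^2=4, (7-3)^2=16, (1-1)^2=0, (9-2)^2=49, (3-7)^2=16
sum(d^2) = 126.
Step 3: rho = 1 - 6*126 / (9*(9^2 - 1)) = 1 - 756/720 = -0.050000.
Step 4: Under H0, t = rho * sqrt((n-2)/(1-rho^2)) = -0.1325 ~ t(7).
Step 5: Two-sided p-value from the t-distribution with 7 df = 0.898353.
Step 6: alpha = 0.05. fail to reject H0.

rho = -0.0500, p = 0.898353, fail to reject H0 at alpha = 0.05.


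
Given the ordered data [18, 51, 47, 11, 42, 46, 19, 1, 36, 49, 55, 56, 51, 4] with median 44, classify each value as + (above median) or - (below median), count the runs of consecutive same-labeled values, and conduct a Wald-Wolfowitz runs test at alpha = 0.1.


Step 1: Compute median = 44; label A = above, B = below.
Labels in order: BAABBABBBAAAAB  (n_A = 7, n_B = 7)
Step 2: Count runs R = 7.
Step 3: Under H0 (random ordering), E[R] = 2*n_A*n_B/(n_A+n_B) + 1 = 2*7*7/14 + 1 = 8.0000.
        Var[R] = 2*n_A*n_B*(2*n_A*n_B - n_A - n_B) / ((n_A+n_B)^2 * (n_A+n_B-1)) = 8232/2548 = 3.2308.
        SD[R] = 1.7974.
Step 4: Continuity-corrected z = (R + 0.5 - E[R]) / SD[R] = (7 + 0.5 - 8.0000) / 1.7974 = -0.2782.
Step 5: Two-sided p-value via normal approximation = 2*(1 - Phi(|z|)) = 0.780879.
Step 6: alpha = 0.1. fail to reject H0.

R = 7, z = -0.2782, p = 0.780879, fail to reject H0.


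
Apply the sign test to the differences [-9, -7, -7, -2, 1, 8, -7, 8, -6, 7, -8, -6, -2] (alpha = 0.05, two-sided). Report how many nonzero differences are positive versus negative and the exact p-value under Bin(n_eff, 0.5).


Step 1: Discard zero differences. Original n = 13; n_eff = number of nonzero differences = 13.
Nonzero differences (with sign): -9, -7, -7, -2, +1, +8, -7, +8, -6, +7, -8, -6, -2
Step 2: Count signs: positive = 4, negative = 9.
Step 3: Under H0: P(positive) = 0.5, so the number of positives S ~ Bin(13, 0.5).
Step 4: Two-sided exact p-value = sum of Bin(13,0.5) probabilities at or below the observed probability = 0.266846.
Step 5: alpha = 0.05. fail to reject H0.

n_eff = 13, pos = 4, neg = 9, p = 0.266846, fail to reject H0.


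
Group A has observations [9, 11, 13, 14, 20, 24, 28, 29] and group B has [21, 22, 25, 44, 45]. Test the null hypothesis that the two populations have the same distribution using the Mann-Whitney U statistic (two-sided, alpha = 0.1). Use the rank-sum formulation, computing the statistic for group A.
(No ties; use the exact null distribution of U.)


Step 1: Combine and sort all 13 observations; assign midranks.
sorted (value, group): (9,X), (11,X), (13,X), (14,X), (20,X), (21,Y), (22,Y), (24,X), (25,Y), (28,X), (29,X), (44,Y), (45,Y)
ranks: 9->1, 11->2, 13->3, 14->4, 20->5, 21->6, 22->7, 24->8, 25->9, 28->10, 29->11, 44->12, 45->13
Step 2: Rank sum for X: R1 = 1 + 2 + 3 + 4 + 5 + 8 + 10 + 11 = 44.
Step 3: U_X = R1 - n1(n1+1)/2 = 44 - 8*9/2 = 44 - 36 = 8.
       U_Y = n1*n2 - U_X = 40 - 8 = 32.
Step 4: No ties, so the exact null distribution of U (based on enumerating the C(13,8) = 1287 equally likely rank assignments) gives the two-sided p-value.
Step 5: p-value = 0.093240; compare to alpha = 0.1. reject H0.

U_X = 8, p = 0.093240, reject H0 at alpha = 0.1.


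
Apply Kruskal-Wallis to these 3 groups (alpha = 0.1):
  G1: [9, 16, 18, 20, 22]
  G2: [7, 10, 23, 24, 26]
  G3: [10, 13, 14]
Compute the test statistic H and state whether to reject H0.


Step 1: Combine all N = 13 observations and assign midranks.
sorted (value, group, rank): (7,G2,1), (9,G1,2), (10,G2,3.5), (10,G3,3.5), (13,G3,5), (14,G3,6), (16,G1,7), (18,G1,8), (20,G1,9), (22,G1,10), (23,G2,11), (24,G2,12), (26,G2,13)
Step 2: Sum ranks within each group.
R_1 = 36 (n_1 = 5)
R_2 = 40.5 (n_2 = 5)
R_3 = 14.5 (n_3 = 3)
Step 3: H = 12/(N(N+1)) * sum(R_i^2/n_i) - 3(N+1)
     = 12/(13*14) * (36^2/5 + 40.5^2/5 + 14.5^2/3) - 3*14
     = 0.065934 * 657.333 - 42
     = 1.340659.
Step 4: Ties present; correction factor C = 1 - 6/(13^3 - 13) = 0.997253. Corrected H = 1.340659 / 0.997253 = 1.344353.
Step 5: Under H0, H ~ chi^2(2); p-value = 0.510596.
Step 6: alpha = 0.1. fail to reject H0.

H = 1.3444, df = 2, p = 0.510596, fail to reject H0.


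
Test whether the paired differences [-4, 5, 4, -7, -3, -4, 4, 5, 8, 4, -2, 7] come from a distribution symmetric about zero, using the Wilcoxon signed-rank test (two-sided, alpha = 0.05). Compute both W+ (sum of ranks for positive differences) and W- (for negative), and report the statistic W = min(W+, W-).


Step 1: Drop any zero differences (none here) and take |d_i|.
|d| = [4, 5, 4, 7, 3, 4, 4, 5, 8, 4, 2, 7]
Step 2: Midrank |d_i| (ties get averaged ranks).
ranks: |4|->5, |5|->8.5, |4|->5, |7|->10.5, |3|->2, |4|->5, |4|->5, |5|->8.5, |8|->12, |4|->5, |2|->1, |7|->10.5
Step 3: Attach original signs; sum ranks with positive sign and with negative sign.
W+ = 8.5 + 5 + 5 + 8.5 + 12 + 5 + 10.5 = 54.5
W- = 5 + 10.5 + 2 + 5 + 1 = 23.5
(Check: W+ + W- = 78 should equal n(n+1)/2 = 78.)
Step 4: Test statistic W = min(W+, W-) = 23.5.
Step 5: Ties in |d|, so use the tie-corrected normal approximation.
        E[W] = n(n+1)/4 = 12*13/4 = 39.
        Tie groups: |d|=4 (t=5), |d|=5 (t=2), |d|=7 (t=2); sum(t^3 - t) = 132.
        Var[W] = n(n+1)(2n+1)/24 - sum(t^3-t)/48 = 3900/24 - 132/48 = 159.75.
        z = (W - E[W]) / sqrt(Var[W]) = (23.5 - 39) / 12.6392 = -1.2263.
        Two-sided p = 2*Phi(z) = 0.220070.
Step 6: alpha = 0.05. fail to reject H0.

W+ = 54.5, W- = 23.5, W = min = 23.5, p = 0.220070, fail to reject H0.


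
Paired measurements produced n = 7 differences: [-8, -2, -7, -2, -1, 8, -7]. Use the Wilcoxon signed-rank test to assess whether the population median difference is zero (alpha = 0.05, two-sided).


Step 1: Drop any zero differences (none here) and take |d_i|.
|d| = [8, 2, 7, 2, 1, 8, 7]
Step 2: Midrank |d_i| (ties get averaged ranks).
ranks: |8|->6.5, |2|->2.5, |7|->4.5, |2|->2.5, |1|->1, |8|->6.5, |7|->4.5
Step 3: Attach original signs; sum ranks with positive sign and with negative sign.
W+ = 6.5 = 6.5
W- = 6.5 + 2.5 + 4.5 + 2.5 + 1 + 4.5 = 21.5
(Check: W+ + W- = 28 should equal n(n+1)/2 = 28.)
Step 4: Test statistic W = min(W+, W-) = 6.5.
Step 5: Ties in |d|, so use the tie-corrected normal approximation.
        E[W] = n(n+1)/4 = 7*8/4 = 14.
        Tie groups: |d|=2 (t=2), |d|=7 (t=2), |d|=8 (t=2); sum(t^3 - t) = 18.
        Var[W] = n(n+1)(2n+1)/24 - sum(t^3-t)/48 = 840/24 - 18/48 = 34.625.
        z = (W - E[W]) / sqrt(Var[W]) = (6.5 - 14) / 5.8843 = -1.2746.
        Two-sided p = 2*Phi(z) = 0.202459.
Step 6: alpha = 0.05. fail to reject H0.

W+ = 6.5, W- = 21.5, W = min = 6.5, p = 0.202459, fail to reject H0.


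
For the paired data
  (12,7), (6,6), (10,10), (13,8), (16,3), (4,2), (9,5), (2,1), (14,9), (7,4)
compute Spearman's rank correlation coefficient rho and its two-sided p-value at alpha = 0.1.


Step 1: Rank x and y separately (midranks; no ties here).
rank(x): 12->7, 6->3, 10->6, 13->8, 16->10, 4->2, 9->5, 2->1, 14->9, 7->4
rank(y): 7->7, 6->6, 10->10, 8->8, 3->3, 2->2, 5->5, 1->1, 9->9, 4->4
Step 2: d_i = R_x(i) - R_y(i); compute d_i^2.
  (7-7)^2=0, (3-6)^2=9, (6-10)^2=16, (8-8)^2=0, (10-3)^2=49, (2-2)^2=0, (5-5)^2=0, (1-1)^2=0, (9-9)^2=0, (4-4)^2=0
sum(d^2) = 74.
Step 3: rho = 1 - 6*74 / (10*(10^2 - 1)) = 1 - 444/990 = 0.551515.
Step 4: Under H0, t = rho * sqrt((n-2)/(1-rho^2)) = 1.8700 ~ t(8).
Step 5: Two-sided p-value from the t-distribution with 8 df = 0.098401.
Step 6: alpha = 0.1. reject H0.

rho = 0.5515, p = 0.098401, reject H0 at alpha = 0.1.


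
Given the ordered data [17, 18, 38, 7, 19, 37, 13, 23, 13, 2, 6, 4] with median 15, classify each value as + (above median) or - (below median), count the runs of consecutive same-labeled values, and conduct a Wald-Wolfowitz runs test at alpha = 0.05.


Step 1: Compute median = 15; label A = above, B = below.
Labels in order: AAABAABABBBB  (n_A = 6, n_B = 6)
Step 2: Count runs R = 6.
Step 3: Under H0 (random ordering), E[R] = 2*n_A*n_B/(n_A+n_B) + 1 = 2*6*6/12 + 1 = 7.0000.
        Var[R] = 2*n_A*n_B*(2*n_A*n_B - n_A - n_B) / ((n_A+n_B)^2 * (n_A+n_B-1)) = 4320/1584 = 2.7273.
        SD[R] = 1.6514.
Step 4: Continuity-corrected z = (R + 0.5 - E[R]) / SD[R] = (6 + 0.5 - 7.0000) / 1.6514 = -0.3028.
Step 5: Two-sided p-value via normal approximation = 2*(1 - Phi(|z|)) = 0.762069.
Step 6: alpha = 0.05. fail to reject H0.

R = 6, z = -0.3028, p = 0.762069, fail to reject H0.


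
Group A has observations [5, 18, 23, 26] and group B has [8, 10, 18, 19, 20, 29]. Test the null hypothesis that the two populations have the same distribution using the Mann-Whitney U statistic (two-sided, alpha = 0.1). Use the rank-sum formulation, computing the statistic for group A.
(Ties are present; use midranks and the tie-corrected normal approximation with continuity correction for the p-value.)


Step 1: Combine and sort all 10 observations; assign midranks.
sorted (value, group): (5,X), (8,Y), (10,Y), (18,X), (18,Y), (19,Y), (20,Y), (23,X), (26,X), (29,Y)
ranks: 5->1, 8->2, 10->3, 18->4.5, 18->4.5, 19->6, 20->7, 23->8, 26->9, 29->10
Step 2: Rank sum for X: R1 = 1 + 4.5 + 8 + 9 = 22.5.
Step 3: U_X = R1 - n1(n1+1)/2 = 22.5 - 4*5/2 = 22.5 - 10 = 12.5.
       U_Y = n1*n2 - U_X = 24 - 12.5 = 11.5.
Step 4: Ties are present, so use the tie-corrected normal approximation (with continuity correction) for the p-value.
Step 5: p-value = 1.000000; compare to alpha = 0.1. fail to reject H0.

U_X = 12.5, p = 1.000000, fail to reject H0 at alpha = 0.1.


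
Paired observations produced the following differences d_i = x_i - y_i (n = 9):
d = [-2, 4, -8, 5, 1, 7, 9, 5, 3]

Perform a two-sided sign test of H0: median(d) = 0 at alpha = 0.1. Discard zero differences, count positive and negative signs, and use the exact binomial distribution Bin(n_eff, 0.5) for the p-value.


Step 1: Discard zero differences. Original n = 9; n_eff = number of nonzero differences = 9.
Nonzero differences (with sign): -2, +4, -8, +5, +1, +7, +9, +5, +3
Step 2: Count signs: positive = 7, negative = 2.
Step 3: Under H0: P(positive) = 0.5, so the number of positives S ~ Bin(9, 0.5).
Step 4: Two-sided exact p-value = sum of Bin(9,0.5) probabilities at or below the observed probability = 0.179688.
Step 5: alpha = 0.1. fail to reject H0.

n_eff = 9, pos = 7, neg = 2, p = 0.179688, fail to reject H0.


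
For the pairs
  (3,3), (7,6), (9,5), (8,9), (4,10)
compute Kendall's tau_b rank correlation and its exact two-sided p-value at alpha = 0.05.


Step 1: Enumerate the 10 unordered pairs (i,j) with i<j and classify each by sign(x_j-x_i) * sign(y_j-y_i).
  (1,2):dx=+4,dy=+3->C; (1,3):dx=+6,dy=+2->C; (1,4):dx=+5,dy=+6->C; (1,5):dx=+1,dy=+7->C
  (2,3):dx=+2,dy=-1->D; (2,4):dx=+1,dy=+3->C; (2,5):dx=-3,dy=+4->D; (3,4):dx=-1,dy=+4->D
  (3,5):dx=-5,dy=+5->D; (4,5):dx=-4,dy=+1->D
Step 2: C = 5, D = 5, total pairs = 10.
Step 3: tau = (C - D)/(n(n-1)/2) = (5 - 5)/10 = 0.000000.
Step 4: Exact two-sided p-value (enumerate n! = 120 permutations of y under H0): p = 1.000000.
Step 5: alpha = 0.05. fail to reject H0.

tau_b = 0.0000 (C=5, D=5), p = 1.000000, fail to reject H0.


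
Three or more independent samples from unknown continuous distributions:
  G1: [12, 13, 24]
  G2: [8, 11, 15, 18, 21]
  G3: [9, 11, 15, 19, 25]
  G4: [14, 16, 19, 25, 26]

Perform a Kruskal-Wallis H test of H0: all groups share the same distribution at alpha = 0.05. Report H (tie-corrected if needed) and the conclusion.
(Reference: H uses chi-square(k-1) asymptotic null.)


Step 1: Combine all N = 18 observations and assign midranks.
sorted (value, group, rank): (8,G2,1), (9,G3,2), (11,G2,3.5), (11,G3,3.5), (12,G1,5), (13,G1,6), (14,G4,7), (15,G2,8.5), (15,G3,8.5), (16,G4,10), (18,G2,11), (19,G3,12.5), (19,G4,12.5), (21,G2,14), (24,G1,15), (25,G3,16.5), (25,G4,16.5), (26,G4,18)
Step 2: Sum ranks within each group.
R_1 = 26 (n_1 = 3)
R_2 = 38 (n_2 = 5)
R_3 = 43 (n_3 = 5)
R_4 = 64 (n_4 = 5)
Step 3: H = 12/(N(N+1)) * sum(R_i^2/n_i) - 3(N+1)
     = 12/(18*19) * (26^2/3 + 38^2/5 + 43^2/5 + 64^2/5) - 3*19
     = 0.035088 * 1703.13 - 57
     = 2.759064.
Step 4: Ties present; correction factor C = 1 - 24/(18^3 - 18) = 0.995872. Corrected H = 2.759064 / 0.995872 = 2.770501.
Step 5: Under H0, H ~ chi^2(3); p-value = 0.428379.
Step 6: alpha = 0.05. fail to reject H0.

H = 2.7705, df = 3, p = 0.428379, fail to reject H0.


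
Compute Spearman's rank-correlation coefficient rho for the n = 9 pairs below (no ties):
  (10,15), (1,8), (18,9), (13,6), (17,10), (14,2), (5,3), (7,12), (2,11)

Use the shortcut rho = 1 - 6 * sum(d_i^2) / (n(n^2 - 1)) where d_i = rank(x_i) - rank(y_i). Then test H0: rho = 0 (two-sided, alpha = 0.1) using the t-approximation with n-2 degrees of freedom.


Step 1: Rank x and y separately (midranks; no ties here).
rank(x): 10->5, 1->1, 18->9, 13->6, 17->8, 14->7, 5->3, 7->4, 2->2
rank(y): 15->9, 8->4, 9->5, 6->3, 10->6, 2->1, 3->2, 12->8, 11->7
Step 2: d_i = R_x(i) - R_y(i); compute d_i^2.
  (5-9)^2=16, (1-4)^2=9, (9-5)^2=16, (6-3)^2=9, (8-6)^2=4, (7-1)^2=36, (3-2)^2=1, (4-8)^2=16, (2-7)^2=25
sum(d^2) = 132.
Step 3: rho = 1 - 6*132 / (9*(9^2 - 1)) = 1 - 792/720 = -0.100000.
Step 4: Under H0, t = rho * sqrt((n-2)/(1-rho^2)) = -0.2659 ~ t(7).
Step 5: Two-sided p-value from the t-distribution with 7 df = 0.797972.
Step 6: alpha = 0.1. fail to reject H0.

rho = -0.1000, p = 0.797972, fail to reject H0 at alpha = 0.1.
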